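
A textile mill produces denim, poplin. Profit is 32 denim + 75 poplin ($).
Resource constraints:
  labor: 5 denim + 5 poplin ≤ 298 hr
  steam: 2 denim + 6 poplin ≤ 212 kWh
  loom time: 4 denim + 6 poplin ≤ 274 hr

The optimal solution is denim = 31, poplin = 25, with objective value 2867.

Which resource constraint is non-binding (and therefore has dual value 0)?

labor

labor: 280/298 (slack 18)
steam: 212/212 (binding)
loom time: 274/274 (binding)
By complementary slackness, a constraint with positive slack has shadow price 0 → labor.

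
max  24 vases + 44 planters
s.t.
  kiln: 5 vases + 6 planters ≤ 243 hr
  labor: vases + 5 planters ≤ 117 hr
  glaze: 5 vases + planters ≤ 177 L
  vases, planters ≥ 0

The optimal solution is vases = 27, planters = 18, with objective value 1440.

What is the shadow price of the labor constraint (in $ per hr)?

4

Binding: kiln and labor. Non-binding: glaze (24 unused).
Slack constraints have shadow price 0 (complementary slackness).
The binding rows give the dual system: 5·y_kiln + 1·y_labor = 24 and 6·y_kiln + 5·y_labor = 44.
Solving: y_kiln = 4, y_labor = 4.
Shadow price of labor = 4.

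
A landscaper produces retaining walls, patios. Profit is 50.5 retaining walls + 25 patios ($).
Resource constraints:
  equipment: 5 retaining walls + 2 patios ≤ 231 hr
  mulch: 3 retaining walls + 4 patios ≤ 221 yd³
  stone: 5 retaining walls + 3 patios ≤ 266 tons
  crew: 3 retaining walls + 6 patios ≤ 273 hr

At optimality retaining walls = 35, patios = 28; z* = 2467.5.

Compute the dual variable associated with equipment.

9.5

At the optimum: equipment uses 231 of 231 (binding); mulch uses 217 of 221 (slack = 4); stone uses 259 of 266 (slack = 7); crew uses 273 of 273 (binding).
By complementary slackness, y = 0 for the non-binding constraints.
The binding rows give the dual system: 5·y_equipment + 3·y_crew = 50.5 and 2·y_equipment + 6·y_crew = 25.
Solving: y_equipment = 9.5, y_crew = 1.
Shadow price of equipment = 9.5.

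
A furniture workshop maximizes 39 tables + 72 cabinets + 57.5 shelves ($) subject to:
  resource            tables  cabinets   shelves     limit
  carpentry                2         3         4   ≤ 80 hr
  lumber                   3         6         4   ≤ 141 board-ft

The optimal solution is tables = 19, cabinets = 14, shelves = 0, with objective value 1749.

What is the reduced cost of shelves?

Check each constraint at x*: carpentry 80/80 (tight); lumber 141/141 (tight).
From A_Bᵀ y = c: 2·y_carpentry + 3·y_lumber = 39; 3·y_carpentry + 6·y_lumber = 72.
→ y_carpentry = 6 and y_lumber = 9.
Reduced cost of shelves: c₃ − yᵀa₃ = 57.5 − (6·4 + 9·4) = 57.5 − 60 = -2.5.

-2.5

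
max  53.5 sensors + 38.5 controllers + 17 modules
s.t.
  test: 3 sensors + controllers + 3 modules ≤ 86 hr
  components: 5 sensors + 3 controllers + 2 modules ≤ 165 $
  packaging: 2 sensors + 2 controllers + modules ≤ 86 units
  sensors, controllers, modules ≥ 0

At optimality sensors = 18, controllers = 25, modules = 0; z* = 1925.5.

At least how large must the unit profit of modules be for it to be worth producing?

Binding: components and packaging. Non-binding: test (7 unused).
Since test is not tight, its dual is 0.
The binding rows give the dual system: 5·y_components + 2·y_packaging = 53.5 and 3·y_components + 2·y_packaging = 38.5.
This yields shadow prices y_components = 7.5, y_packaging = 8.
modules enters the basis when its profit ≥ yᵀa₃ = 7.5·2 + 8·1 = 23.

23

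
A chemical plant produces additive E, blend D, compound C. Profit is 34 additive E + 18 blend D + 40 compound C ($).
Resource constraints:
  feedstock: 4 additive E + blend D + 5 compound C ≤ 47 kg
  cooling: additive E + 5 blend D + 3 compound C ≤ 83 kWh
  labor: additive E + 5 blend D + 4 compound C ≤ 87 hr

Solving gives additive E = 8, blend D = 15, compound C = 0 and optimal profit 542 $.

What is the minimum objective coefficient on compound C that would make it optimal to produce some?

46

Binding: feedstock and cooling. Non-binding: labor (4 unused).
By complementary slackness, y = 0 for the non-binding constraint.
The binding rows give the dual system: 4·y_feedstock + 1·y_cooling = 34 and 1·y_feedstock + 5·y_cooling = 18.
This yields shadow prices y_feedstock = 8, y_cooling = 2.
compound C enters the basis when its profit ≥ yᵀa₃ = 8·5 + 2·3 = 46.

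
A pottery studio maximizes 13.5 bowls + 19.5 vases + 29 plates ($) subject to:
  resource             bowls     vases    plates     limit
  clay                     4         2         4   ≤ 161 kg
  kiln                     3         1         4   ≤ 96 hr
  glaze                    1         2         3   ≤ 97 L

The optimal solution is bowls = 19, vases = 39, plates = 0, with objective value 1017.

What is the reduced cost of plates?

Check each constraint at x*: clay 154/161 (slack 7); kiln 96/96 (tight); glaze 97/97 (tight).
Since clay is not tight, its dual is 0.
Dual feasibility on the basic columns requires 3·y_kiln + 1·y_glaze = 13.5, 1·y_kiln + 2·y_glaze = 19.5.
→ y_kiln = 1.5 and y_glaze = 9.
Reduced cost of plates: c₃ − yᵀa₃ = 29 − (1.5·4 + 9·3) = 29 − 33 = -4.

-4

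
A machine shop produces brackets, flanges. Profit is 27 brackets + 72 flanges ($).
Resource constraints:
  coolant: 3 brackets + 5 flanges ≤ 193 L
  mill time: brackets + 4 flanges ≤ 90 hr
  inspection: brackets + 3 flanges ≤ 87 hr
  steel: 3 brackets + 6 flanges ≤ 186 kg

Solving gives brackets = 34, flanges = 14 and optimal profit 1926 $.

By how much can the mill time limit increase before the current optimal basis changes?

Binding constraints: mill time, steel. The basis is B = [[1,4],[3,6]] with det -6.
Per unit increase in mill time, x* moves by d = (-1, 0.5).
The basis stays optimal until inspection becomes binding; allowable increase = 22 hr.

22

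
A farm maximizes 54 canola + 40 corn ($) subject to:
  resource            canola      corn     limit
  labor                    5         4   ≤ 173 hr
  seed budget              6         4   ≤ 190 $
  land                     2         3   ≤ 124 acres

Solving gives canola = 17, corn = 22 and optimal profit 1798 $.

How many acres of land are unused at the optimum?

land used = 2·17 + 3·22 = 100; slack = 124 − 100 = 24.

24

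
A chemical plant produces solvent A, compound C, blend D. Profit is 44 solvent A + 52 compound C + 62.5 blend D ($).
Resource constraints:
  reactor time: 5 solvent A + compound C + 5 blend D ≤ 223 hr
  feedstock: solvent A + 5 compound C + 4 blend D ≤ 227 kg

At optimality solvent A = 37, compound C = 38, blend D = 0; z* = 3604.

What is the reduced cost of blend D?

-8.5

Both reactor time and feedstock are binding at x*.
From A_Bᵀ y = c: 5·y_reactor time + 1·y_feedstock = 44; 1·y_reactor time + 5·y_feedstock = 52.
→ y_reactor time = 7 and y_feedstock = 9.
Reduced cost of blend D: c₃ − yᵀa₃ = 62.5 − (7·5 + 9·4) = 62.5 − 71 = -8.5.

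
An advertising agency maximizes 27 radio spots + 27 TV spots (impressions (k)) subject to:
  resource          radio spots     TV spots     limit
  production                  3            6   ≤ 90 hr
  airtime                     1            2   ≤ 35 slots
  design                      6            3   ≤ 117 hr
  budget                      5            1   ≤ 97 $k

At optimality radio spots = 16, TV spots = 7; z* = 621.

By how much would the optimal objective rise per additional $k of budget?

0

Binding: production and design. Non-binding: airtime (5 unused), budget (10 unused).
Slack constraints have shadow price 0 (complementary slackness).
From A_Bᵀ y = c: 3·y_production + 6·y_design = 27; 6·y_production + 3·y_design = 27.
→ y_production = 3 and y_design = 3.
Shadow price of budget = 0.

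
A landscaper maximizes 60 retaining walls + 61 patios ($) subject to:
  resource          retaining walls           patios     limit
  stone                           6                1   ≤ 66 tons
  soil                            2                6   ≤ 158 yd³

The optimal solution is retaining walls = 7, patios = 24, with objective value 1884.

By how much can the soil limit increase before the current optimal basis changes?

Binding constraints: stone, soil. The basis is B = [[6,1],[2,6]] with det 34.
Per unit increase in soil, x* moves by d = (-0.0294, 0.1765).
The basis stays optimal until retaining walls reaches 0; allowable increase = 238 yd³.

238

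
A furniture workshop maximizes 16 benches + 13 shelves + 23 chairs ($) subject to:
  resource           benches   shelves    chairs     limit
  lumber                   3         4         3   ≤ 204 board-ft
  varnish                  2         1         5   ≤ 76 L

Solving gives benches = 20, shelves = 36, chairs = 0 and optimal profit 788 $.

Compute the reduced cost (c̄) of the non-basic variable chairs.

Check each constraint at x*: lumber 204/204 (tight); varnish 76/76 (tight).
Dual feasibility on the basic columns requires 3·y_lumber + 2·y_varnish = 16, 4·y_lumber + 1·y_varnish = 13.
Solving: y_lumber = 2, y_varnish = 5.
Reduced cost of chairs: c₃ − yᵀa₃ = 23 − (2·3 + 5·5) = 23 − 31 = -8.

-8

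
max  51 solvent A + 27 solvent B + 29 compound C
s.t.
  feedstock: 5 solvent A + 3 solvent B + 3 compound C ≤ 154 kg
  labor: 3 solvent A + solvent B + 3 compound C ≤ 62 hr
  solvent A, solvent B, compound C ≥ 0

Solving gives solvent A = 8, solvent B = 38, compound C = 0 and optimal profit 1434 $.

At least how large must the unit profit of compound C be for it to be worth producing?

Both feedstock and labor are binding at x*.
From A_Bᵀ y = c: 5·y_feedstock + 3·y_labor = 51; 3·y_feedstock + 1·y_labor = 27.
This yields shadow prices y_feedstock = 7.5, y_labor = 4.5.
compound C enters the basis when its profit ≥ yᵀa₃ = 7.5·3 + 4.5·3 = 36.

36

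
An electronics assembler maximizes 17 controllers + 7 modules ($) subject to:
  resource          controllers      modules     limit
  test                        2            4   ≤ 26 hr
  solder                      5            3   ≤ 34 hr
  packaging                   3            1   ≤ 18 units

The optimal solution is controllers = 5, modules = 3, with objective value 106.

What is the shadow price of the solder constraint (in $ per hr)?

Check each constraint at x*: test 22/26 (slack 4); solder 34/34 (tight); packaging 18/18 (tight).
Since test is not tight, its dual is 0.
From A_Bᵀ y = c: 5·y_solder + 3·y_packaging = 17; 3·y_solder + 1·y_packaging = 7.
→ y_solder = 1 and y_packaging = 4.
Shadow price of solder = 1.

1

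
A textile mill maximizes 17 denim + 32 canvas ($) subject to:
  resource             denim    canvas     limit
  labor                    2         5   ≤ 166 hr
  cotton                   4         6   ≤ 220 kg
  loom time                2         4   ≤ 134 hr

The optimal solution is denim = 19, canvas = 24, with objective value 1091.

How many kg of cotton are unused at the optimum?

0

cotton used = 4·19 + 6·24 = 220; slack = 220 − 220 = 0.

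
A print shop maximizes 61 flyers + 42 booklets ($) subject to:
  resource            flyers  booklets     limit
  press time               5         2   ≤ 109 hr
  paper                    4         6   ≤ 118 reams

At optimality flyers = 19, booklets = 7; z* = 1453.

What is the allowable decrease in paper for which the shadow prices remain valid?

Binding constraints: press time, paper. The basis is B = [[5,2],[4,6]] with det 22.
Per unit decrease in paper, x* moves by d = (0.0909, -0.2273).
The basis stays optimal until booklets reaches 0; allowable decrease = 30.8 reams.

30.8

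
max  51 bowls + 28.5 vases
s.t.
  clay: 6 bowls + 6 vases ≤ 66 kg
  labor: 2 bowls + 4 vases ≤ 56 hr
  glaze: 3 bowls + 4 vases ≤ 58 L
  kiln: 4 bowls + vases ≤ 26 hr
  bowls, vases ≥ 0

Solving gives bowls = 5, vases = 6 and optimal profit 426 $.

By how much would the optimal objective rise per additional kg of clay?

3.5

Binding: clay and kiln. Non-binding: labor (22 unused), glaze (19 unused).
By complementary slackness, y = 0 for the non-binding constraints.
Dual feasibility on the basic columns requires 6·y_clay + 4·y_kiln = 51, 6·y_clay + 1·y_kiln = 28.5.
This yields shadow prices y_clay = 3.5, y_kiln = 7.5.
Shadow price of clay = 3.5.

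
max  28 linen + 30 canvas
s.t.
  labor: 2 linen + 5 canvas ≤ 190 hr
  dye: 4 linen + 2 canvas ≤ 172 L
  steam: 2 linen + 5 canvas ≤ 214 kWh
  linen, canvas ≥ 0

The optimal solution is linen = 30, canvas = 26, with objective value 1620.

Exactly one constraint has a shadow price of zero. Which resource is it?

steam

labor: 190/190 (binding)
dye: 172/172 (binding)
steam: 190/214 (slack 24)
By complementary slackness, a constraint with positive slack has shadow price 0 → steam.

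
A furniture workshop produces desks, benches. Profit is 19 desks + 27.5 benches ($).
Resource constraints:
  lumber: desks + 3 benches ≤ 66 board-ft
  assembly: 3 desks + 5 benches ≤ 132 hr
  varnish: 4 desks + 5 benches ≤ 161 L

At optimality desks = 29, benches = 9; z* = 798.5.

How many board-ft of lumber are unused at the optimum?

10

lumber used = 1·29 + 3·9 = 56; slack = 66 − 56 = 10.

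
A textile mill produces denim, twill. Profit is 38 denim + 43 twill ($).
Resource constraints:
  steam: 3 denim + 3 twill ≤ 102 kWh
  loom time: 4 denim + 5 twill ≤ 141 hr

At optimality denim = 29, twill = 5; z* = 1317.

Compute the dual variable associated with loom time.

Both steam and loom time are binding at x*.
From A_Bᵀ y = c: 3·y_steam + 4·y_loom time = 38; 3·y_steam + 5·y_loom time = 43.
This yields shadow prices y_steam = 6, y_loom time = 5.
Shadow price of loom time = 5.

5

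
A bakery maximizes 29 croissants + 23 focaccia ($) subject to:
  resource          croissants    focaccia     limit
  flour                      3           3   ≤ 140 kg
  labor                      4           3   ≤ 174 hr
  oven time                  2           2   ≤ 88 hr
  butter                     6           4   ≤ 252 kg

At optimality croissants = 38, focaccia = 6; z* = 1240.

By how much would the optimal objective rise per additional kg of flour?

At the optimum: flour uses 132 of 140 (slack = 8); labor uses 170 of 174 (slack = 4); oven time uses 88 of 88 (binding); butter uses 252 of 252 (binding).
Since flour, labor are not tight, their duals are 0.
From A_Bᵀ y = c: 2·y_oven time + 6·y_butter = 29; 2·y_oven time + 4·y_butter = 23.
This yields shadow prices y_oven time = 5.5, y_butter = 3.
Shadow price of flour = 0.

0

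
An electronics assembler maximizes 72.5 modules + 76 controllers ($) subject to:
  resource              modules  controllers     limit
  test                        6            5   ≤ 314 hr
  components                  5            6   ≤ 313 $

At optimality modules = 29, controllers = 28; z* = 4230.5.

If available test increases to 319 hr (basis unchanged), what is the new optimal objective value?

At the optimum: test uses 314 of 314 (binding); components uses 313 of 313 (binding).
From A_Bᵀ y = c: 6·y_test + 5·y_components = 72.5; 5·y_test + 6·y_components = 76.
→ y_test = 5 and y_components = 8.5.
Δz = y_test·Δb = 5 × (5) = 25, so new z* = 4230.5 + 25 = 4255.5.

4255.5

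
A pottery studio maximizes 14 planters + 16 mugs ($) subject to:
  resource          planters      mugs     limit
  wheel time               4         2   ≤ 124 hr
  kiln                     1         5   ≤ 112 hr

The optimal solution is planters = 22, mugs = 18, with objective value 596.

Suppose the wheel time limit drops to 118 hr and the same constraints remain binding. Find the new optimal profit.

Check each constraint at x*: wheel time 124/124 (tight); kiln 112/112 (tight).
From A_Bᵀ y = c: 4·y_wheel time + 1·y_kiln = 14; 2·y_wheel time + 5·y_kiln = 16.
→ y_wheel time = 3 and y_kiln = 2.
Δz = y_wheel time·Δb = 3 × (-6) = -18, so new z* = 596 − 18 = 578.

578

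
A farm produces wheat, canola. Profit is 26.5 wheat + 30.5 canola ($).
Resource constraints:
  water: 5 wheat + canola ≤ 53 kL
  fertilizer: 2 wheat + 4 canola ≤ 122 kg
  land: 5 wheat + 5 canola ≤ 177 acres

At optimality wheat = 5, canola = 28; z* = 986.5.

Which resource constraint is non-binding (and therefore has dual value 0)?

land

water: 53/53 (binding)
fertilizer: 122/122 (binding)
land: 165/177 (slack 12)
By complementary slackness, a constraint with positive slack has shadow price 0 → land.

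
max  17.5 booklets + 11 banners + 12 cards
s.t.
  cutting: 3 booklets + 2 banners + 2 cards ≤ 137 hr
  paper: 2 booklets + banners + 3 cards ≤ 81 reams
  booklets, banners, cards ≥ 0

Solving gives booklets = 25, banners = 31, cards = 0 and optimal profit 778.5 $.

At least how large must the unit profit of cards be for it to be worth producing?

15

Check each constraint at x*: cutting 137/137 (tight); paper 81/81 (tight).
Dual feasibility on the basic columns requires 3·y_cutting + 2·y_paper = 17.5, 2·y_cutting + 1·y_paper = 11.
This yields shadow prices y_cutting = 4.5, y_paper = 2.
cards enters the basis when its profit ≥ yᵀa₃ = 4.5·2 + 2·3 = 15.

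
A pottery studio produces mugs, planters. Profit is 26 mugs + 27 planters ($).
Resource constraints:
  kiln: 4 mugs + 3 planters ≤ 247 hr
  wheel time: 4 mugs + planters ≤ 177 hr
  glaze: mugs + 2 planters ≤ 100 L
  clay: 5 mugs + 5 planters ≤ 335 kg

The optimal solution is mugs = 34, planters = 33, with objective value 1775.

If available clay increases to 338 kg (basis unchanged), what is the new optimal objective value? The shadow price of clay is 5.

Δb = 3, so new z* = 1775 + (5)·(3) = 1775 + 15 = 1790.

1790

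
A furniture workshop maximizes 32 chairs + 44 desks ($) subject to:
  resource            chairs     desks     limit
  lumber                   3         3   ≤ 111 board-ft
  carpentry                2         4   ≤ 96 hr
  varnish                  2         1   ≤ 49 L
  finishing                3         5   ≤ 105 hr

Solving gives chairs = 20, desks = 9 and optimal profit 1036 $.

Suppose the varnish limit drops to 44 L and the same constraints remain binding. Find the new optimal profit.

Binding: varnish and finishing. Non-binding: lumber (24 unused), carpentry (20 unused).
Slack constraints have shadow price 0 (complementary slackness).
From A_Bᵀ y = c: 2·y_varnish + 3·y_finishing = 32; 1·y_varnish + 5·y_finishing = 44.
This yields shadow prices y_varnish = 4, y_finishing = 8.
Δz = y_varnish·Δb = 4 × (-5) = -20, so new z* = 1036 − 20 = 1016.

1016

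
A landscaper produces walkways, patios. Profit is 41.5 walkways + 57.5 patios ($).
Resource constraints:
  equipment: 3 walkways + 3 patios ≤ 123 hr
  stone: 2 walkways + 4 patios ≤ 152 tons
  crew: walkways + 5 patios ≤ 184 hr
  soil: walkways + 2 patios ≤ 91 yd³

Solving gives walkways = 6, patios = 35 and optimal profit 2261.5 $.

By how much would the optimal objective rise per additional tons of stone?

8

Binding: equipment and stone. Non-binding: crew (3 unused), soil (15 unused).
Slack constraints have shadow price 0 (complementary slackness).
The binding rows give the dual system: 3·y_equipment + 2·y_stone = 41.5 and 3·y_equipment + 4·y_stone = 57.5.
→ y_equipment = 8.5 and y_stone = 8.
Shadow price of stone = 8.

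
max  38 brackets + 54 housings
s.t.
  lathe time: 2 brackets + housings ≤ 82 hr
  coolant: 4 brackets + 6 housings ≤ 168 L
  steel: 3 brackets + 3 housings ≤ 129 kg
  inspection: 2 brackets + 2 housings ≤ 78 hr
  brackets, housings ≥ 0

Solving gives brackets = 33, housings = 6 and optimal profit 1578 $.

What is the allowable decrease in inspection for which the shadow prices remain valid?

Binding constraints: coolant, inspection. The basis is B = [[4,6],[2,2]] with det -4.
Per unit decrease in inspection, x* moves by d = (-1.5, 1).
The basis stays optimal until brackets reaches 0; allowable decrease = 22 hr.

22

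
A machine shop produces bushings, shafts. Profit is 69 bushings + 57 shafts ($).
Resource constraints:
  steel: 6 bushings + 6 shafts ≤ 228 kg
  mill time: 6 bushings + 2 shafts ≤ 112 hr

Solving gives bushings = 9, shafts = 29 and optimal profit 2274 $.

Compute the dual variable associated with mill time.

3

Check each constraint at x*: steel 228/228 (tight); mill time 112/112 (tight).
From A_Bᵀ y = c: 6·y_steel + 6·y_mill time = 69; 6·y_steel + 2·y_mill time = 57.
→ y_steel = 8.5 and y_mill time = 3.
Shadow price of mill time = 3.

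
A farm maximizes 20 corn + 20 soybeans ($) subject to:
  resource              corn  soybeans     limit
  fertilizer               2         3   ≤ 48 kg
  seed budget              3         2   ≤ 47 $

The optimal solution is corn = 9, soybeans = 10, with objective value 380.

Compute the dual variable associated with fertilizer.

4

At the optimum: fertilizer uses 48 of 48 (binding); seed budget uses 47 of 47 (binding).
Dual feasibility on the basic columns requires 2·y_fertilizer + 3·y_seed budget = 20, 3·y_fertilizer + 2·y_seed budget = 20.
Solving: y_fertilizer = 4, y_seed budget = 4.
Shadow price of fertilizer = 4.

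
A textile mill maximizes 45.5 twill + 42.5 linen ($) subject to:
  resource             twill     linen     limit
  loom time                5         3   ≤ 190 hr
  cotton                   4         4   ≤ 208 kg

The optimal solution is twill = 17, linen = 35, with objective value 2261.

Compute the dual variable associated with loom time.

1.5

At the optimum: loom time uses 190 of 190 (binding); cotton uses 208 of 208 (binding).
The binding rows give the dual system: 5·y_loom time + 4·y_cotton = 45.5 and 3·y_loom time + 4·y_cotton = 42.5.
Solving: y_loom time = 1.5, y_cotton = 9.5.
Shadow price of loom time = 1.5.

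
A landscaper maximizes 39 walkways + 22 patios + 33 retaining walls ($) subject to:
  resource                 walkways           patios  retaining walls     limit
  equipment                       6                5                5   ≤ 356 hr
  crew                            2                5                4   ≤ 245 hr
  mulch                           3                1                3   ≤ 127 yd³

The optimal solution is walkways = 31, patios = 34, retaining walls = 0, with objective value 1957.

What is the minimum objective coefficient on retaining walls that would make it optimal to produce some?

Check each constraint at x*: equipment 356/356 (tight); crew 232/245 (slack 13); mulch 127/127 (tight).
By complementary slackness, y = 0 for the non-binding constraint.
The binding rows give the dual system: 6·y_equipment + 3·y_mulch = 39 and 5·y_equipment + 1·y_mulch = 22.
This yields shadow prices y_equipment = 3, y_mulch = 7.
retaining walls enters the basis when its profit ≥ yᵀa₃ = 3·5 + 7·3 = 36.

36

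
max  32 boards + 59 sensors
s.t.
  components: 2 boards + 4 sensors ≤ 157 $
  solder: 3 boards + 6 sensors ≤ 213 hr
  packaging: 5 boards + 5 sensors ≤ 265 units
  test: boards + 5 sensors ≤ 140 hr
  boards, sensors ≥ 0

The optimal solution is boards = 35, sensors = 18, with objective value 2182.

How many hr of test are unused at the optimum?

15

test used = 1·35 + 5·18 = 125; slack = 140 − 125 = 15.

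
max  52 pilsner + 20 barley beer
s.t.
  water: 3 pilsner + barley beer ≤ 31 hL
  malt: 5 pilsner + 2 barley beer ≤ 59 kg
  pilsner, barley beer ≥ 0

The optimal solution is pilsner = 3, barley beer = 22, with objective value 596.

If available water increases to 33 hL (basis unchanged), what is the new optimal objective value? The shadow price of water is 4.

604

Δb = 2, so new z* = 596 + (4)·(2) = 596 + 8 = 604.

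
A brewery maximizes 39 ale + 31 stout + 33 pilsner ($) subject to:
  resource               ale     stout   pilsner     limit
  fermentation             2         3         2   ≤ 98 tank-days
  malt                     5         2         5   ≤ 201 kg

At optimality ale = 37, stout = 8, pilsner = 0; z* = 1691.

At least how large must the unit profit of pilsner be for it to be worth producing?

Both fermentation and malt are binding at x*.
From A_Bᵀ y = c: 2·y_fermentation + 5·y_malt = 39; 3·y_fermentation + 2·y_malt = 31.
This yields shadow prices y_fermentation = 7, y_malt = 5.
pilsner enters the basis when its profit ≥ yᵀa₃ = 7·2 + 5·5 = 39.

39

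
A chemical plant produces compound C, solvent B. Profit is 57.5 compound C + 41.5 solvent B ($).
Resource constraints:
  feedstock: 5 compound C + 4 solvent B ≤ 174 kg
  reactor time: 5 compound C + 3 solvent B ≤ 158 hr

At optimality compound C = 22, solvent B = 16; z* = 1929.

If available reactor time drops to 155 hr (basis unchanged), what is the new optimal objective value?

Check each constraint at x*: feedstock 174/174 (tight); reactor time 158/158 (tight).
From A_Bᵀ y = c: 5·y_feedstock + 5·y_reactor time = 57.5; 4·y_feedstock + 3·y_reactor time = 41.5.
Solving: y_feedstock = 7, y_reactor time = 4.5.
Δz = y_reactor time·Δb = 4.5 × (-3) = -13.5, so new z* = 1929 − 13.5 = 1915.5.

1915.5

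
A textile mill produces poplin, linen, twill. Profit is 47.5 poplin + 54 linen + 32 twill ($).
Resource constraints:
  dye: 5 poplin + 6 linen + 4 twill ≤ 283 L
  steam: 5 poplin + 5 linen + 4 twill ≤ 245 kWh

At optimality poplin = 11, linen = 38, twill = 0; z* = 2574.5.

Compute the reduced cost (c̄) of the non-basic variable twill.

-6

Check each constraint at x*: dye 283/283 (tight); steam 245/245 (tight).
Dual feasibility on the basic columns requires 5·y_dye + 5·y_steam = 47.5, 6·y_dye + 5·y_steam = 54.
Solving: y_dye = 6.5, y_steam = 3.
Reduced cost of twill: c₃ − yᵀa₃ = 32 − (6.5·4 + 3·4) = 32 − 38 = -6.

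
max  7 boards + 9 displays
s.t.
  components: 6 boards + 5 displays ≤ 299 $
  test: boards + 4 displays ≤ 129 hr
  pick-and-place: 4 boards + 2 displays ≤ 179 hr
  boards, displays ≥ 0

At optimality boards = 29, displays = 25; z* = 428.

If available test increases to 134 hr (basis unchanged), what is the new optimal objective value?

433

Binding: components and test. Non-binding: pick-and-place (13 unused).
Slack constraints have shadow price 0 (complementary slackness).
Dual feasibility on the basic columns requires 6·y_components + 1·y_test = 7, 5·y_components + 4·y_test = 9.
→ y_components = 1 and y_test = 1.
Δz = y_test·Δb = 1 × (5) = 5, so new z* = 428 + 5 = 433.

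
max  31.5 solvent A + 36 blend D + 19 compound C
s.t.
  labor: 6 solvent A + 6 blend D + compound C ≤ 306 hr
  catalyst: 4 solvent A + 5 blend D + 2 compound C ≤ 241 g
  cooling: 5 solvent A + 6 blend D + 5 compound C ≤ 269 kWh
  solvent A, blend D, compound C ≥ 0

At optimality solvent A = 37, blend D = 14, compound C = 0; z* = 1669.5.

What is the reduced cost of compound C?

-5

Check each constraint at x*: labor 306/306 (tight); catalyst 218/241 (slack 23); cooling 269/269 (tight).
By complementary slackness, y = 0 for the non-binding constraint.
Dual feasibility on the basic columns requires 6·y_labor + 5·y_cooling = 31.5, 6·y_labor + 6·y_cooling = 36.
Solving: y_labor = 1.5, y_cooling = 4.5.
Reduced cost of compound C: c₃ − yᵀa₃ = 19 − (1.5·1 + 4.5·5) = 19 − 24 = -5.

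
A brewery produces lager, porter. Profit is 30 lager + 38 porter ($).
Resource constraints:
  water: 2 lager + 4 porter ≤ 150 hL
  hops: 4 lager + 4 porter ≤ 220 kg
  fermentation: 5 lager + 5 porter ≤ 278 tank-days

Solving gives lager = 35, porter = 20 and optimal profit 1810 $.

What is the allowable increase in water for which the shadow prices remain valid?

Binding constraints: water, hops. The basis is B = [[2,4],[4,4]] with det -8.
Per unit increase in water, x* moves by d = (-0.5, 0.5).
The basis stays optimal until lager reaches 0; allowable increase = 70 hL.

70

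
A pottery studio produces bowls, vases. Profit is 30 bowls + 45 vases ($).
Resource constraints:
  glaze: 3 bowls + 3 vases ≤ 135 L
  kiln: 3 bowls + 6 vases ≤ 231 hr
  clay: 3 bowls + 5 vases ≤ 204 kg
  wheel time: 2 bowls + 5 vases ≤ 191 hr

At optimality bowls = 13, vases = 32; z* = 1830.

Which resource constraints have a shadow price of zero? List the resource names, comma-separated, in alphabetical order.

glaze: 135/135 (binding)
kiln: 231/231 (binding)
clay: 199/204 (slack 5)
wheel time: 186/191 (slack 5)
By complementary slackness, a constraint with positive slack has shadow price 0 → clay, wheel time.

clay, wheel time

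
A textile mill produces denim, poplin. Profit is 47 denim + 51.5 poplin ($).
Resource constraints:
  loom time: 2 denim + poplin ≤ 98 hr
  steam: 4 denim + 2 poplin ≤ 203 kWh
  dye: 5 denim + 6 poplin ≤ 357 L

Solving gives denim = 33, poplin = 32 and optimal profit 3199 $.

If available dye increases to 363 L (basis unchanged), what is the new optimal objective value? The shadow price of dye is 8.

3247

Δb = 6, so new z* = 3199 + (8)·(6) = 3199 + 48 = 3247.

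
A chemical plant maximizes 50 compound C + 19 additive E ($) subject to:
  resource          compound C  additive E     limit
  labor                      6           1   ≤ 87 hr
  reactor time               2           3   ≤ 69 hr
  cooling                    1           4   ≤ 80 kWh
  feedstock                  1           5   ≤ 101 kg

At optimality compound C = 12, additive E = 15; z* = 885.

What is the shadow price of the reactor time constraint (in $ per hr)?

4

Check each constraint at x*: labor 87/87 (tight); reactor time 69/69 (tight); cooling 72/80 (slack 8); feedstock 87/101 (slack 14).
Since cooling, feedstock are not tight, their duals are 0.
The binding rows give the dual system: 6·y_labor + 2·y_reactor time = 50 and 1·y_labor + 3·y_reactor time = 19.
→ y_labor = 7 and y_reactor time = 4.
Shadow price of reactor time = 4.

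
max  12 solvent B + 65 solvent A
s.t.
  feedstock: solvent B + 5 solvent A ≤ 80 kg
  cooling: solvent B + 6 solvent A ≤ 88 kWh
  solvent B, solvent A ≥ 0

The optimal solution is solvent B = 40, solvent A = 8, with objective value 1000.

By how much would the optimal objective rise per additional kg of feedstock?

7

Check each constraint at x*: feedstock 80/80 (tight); cooling 88/88 (tight).
From A_Bᵀ y = c: 1·y_feedstock + 1·y_cooling = 12; 5·y_feedstock + 6·y_cooling = 65.
→ y_feedstock = 7 and y_cooling = 5.
Shadow price of feedstock = 7.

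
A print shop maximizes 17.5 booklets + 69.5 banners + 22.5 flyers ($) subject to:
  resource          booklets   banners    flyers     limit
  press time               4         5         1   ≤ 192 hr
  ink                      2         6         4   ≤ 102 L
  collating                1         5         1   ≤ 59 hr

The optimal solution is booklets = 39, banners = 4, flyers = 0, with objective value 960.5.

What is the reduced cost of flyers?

Binding: ink and collating. Non-binding: press time (16 unused).
Since press time is not tight, its dual is 0.
The binding rows give the dual system: 2·y_ink + 1·y_collating = 17.5 and 6·y_ink + 5·y_collating = 69.5.
Solving: y_ink = 4.5, y_collating = 8.5.
Reduced cost of flyers: c₃ − yᵀa₃ = 22.5 − (4.5·4 + 8.5·1) = 22.5 − 26.5 = -4.

-4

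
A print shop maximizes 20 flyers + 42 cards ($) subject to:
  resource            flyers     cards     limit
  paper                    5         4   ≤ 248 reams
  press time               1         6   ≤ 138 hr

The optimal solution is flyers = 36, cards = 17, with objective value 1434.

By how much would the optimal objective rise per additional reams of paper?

Both paper and press time are binding at x*.
The binding rows give the dual system: 5·y_paper + 1·y_press time = 20 and 4·y_paper + 6·y_press time = 42.
This yields shadow prices y_paper = 3, y_press time = 5.
Shadow price of paper = 3.

3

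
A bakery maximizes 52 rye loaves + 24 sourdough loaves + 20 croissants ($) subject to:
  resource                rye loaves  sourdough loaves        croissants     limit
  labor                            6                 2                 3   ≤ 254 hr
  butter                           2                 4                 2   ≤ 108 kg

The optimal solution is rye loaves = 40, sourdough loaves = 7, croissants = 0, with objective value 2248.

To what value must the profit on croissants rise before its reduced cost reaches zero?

28

At the optimum: labor uses 254 of 254 (binding); butter uses 108 of 108 (binding).
The binding rows give the dual system: 6·y_labor + 2·y_butter = 52 and 2·y_labor + 4·y_butter = 24.
→ y_labor = 8 and y_butter = 2.
croissants enters the basis when its profit ≥ yᵀa₃ = 8·3 + 2·2 = 28.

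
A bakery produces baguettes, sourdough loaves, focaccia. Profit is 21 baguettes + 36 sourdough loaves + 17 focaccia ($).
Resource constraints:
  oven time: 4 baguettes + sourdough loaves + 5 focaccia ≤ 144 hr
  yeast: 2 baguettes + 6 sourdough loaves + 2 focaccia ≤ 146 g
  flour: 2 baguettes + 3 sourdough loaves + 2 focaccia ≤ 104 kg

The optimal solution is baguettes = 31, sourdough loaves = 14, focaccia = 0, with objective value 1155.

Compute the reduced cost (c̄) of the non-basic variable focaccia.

-4

Binding: yeast and flour. Non-binding: oven time (6 unused).
Slack constraints have shadow price 0 (complementary slackness).
The binding rows give the dual system: 2·y_yeast + 2·y_flour = 21 and 6·y_yeast + 3·y_flour = 36.
→ y_yeast = 1.5 and y_flour = 9.
Reduced cost of focaccia: c₃ − yᵀa₃ = 17 − (1.5·2 + 9·2) = 17 − 21 = -4.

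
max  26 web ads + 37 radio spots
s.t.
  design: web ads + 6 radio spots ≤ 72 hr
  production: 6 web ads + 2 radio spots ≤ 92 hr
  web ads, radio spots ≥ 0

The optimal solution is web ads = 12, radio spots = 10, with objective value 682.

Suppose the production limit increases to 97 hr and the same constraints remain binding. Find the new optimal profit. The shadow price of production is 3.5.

699.5

Δb = 5, so new z* = 682 + (3.5)·(5) = 682 + 17.5 = 699.5.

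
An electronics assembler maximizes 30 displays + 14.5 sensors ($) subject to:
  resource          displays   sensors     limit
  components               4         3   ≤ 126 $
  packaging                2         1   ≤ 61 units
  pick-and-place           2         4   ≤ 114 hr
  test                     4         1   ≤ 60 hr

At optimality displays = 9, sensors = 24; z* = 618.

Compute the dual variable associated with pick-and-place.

At the optimum: components uses 108 of 126 (slack = 18); packaging uses 42 of 61 (slack = 19); pick-and-place uses 114 of 114 (binding); test uses 60 of 60 (binding).
By complementary slackness, y = 0 for the non-binding constraints.
From A_Bᵀ y = c: 2·y_pick-and-place + 4·y_test = 30; 4·y_pick-and-place + 1·y_test = 14.5.
This yields shadow prices y_pick-and-place = 2, y_test = 6.5.
Shadow price of pick-and-place = 2.

2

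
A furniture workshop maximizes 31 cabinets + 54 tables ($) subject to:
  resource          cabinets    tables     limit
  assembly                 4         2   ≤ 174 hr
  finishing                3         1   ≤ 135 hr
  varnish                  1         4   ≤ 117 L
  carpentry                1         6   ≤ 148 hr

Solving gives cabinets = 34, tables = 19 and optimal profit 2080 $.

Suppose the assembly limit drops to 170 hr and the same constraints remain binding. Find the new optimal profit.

Check each constraint at x*: assembly 174/174 (tight); finishing 121/135 (slack 14); varnish 110/117 (slack 7); carpentry 148/148 (tight).
By complementary slackness, y = 0 for the non-binding constraints.
From A_Bᵀ y = c: 4·y_assembly + 1·y_carpentry = 31; 2·y_assembly + 6·y_carpentry = 54.
→ y_assembly = 6 and y_carpentry = 7.
Δz = y_assembly·Δb = 6 × (-4) = -24, so new z* = 2080 − 24 = 2056.

2056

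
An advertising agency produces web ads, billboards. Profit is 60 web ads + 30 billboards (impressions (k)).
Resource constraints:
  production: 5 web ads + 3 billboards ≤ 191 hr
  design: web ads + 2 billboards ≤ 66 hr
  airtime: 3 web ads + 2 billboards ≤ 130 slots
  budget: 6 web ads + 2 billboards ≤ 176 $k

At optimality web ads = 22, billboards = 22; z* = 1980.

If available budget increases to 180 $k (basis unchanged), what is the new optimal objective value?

Binding: design and budget. Non-binding: production (15 unused), airtime (20 unused).
Since production, airtime are not tight, their duals are 0.
The binding rows give the dual system: 1·y_design + 6·y_budget = 60 and 2·y_design + 2·y_budget = 30.
This yields shadow prices y_design = 6, y_budget = 9.
Δz = y_budget·Δb = 9 × (4) = 36, so new z* = 1980 + 36 = 2016.

2016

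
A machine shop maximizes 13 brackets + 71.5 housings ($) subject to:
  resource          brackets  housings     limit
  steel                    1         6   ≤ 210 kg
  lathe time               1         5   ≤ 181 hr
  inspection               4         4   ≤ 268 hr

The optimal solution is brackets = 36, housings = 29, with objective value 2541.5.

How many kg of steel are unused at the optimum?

steel used = 1·36 + 6·29 = 210; slack = 210 − 210 = 0.

0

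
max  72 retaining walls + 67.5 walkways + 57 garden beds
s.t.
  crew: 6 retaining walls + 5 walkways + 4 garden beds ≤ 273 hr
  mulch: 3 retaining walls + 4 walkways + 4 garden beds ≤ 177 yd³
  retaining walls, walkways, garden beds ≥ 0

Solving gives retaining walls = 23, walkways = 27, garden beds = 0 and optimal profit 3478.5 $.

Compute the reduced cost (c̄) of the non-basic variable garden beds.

-1

Check each constraint at x*: crew 273/273 (tight); mulch 177/177 (tight).
Dual feasibility on the basic columns requires 6·y_crew + 3·y_mulch = 72, 5·y_crew + 4·y_mulch = 67.5.
Solving: y_crew = 9.5, y_mulch = 5.
Reduced cost of garden beds: c₃ − yᵀa₃ = 57 − (9.5·4 + 5·4) = 57 − 58 = -1.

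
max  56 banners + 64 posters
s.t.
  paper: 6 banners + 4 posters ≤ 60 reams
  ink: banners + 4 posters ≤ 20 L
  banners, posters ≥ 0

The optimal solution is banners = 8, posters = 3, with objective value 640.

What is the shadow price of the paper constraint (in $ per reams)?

8

At the optimum: paper uses 60 of 60 (binding); ink uses 20 of 20 (binding).
The binding rows give the dual system: 6·y_paper + 1·y_ink = 56 and 4·y_paper + 4·y_ink = 64.
Solving: y_paper = 8, y_ink = 8.
Shadow price of paper = 8.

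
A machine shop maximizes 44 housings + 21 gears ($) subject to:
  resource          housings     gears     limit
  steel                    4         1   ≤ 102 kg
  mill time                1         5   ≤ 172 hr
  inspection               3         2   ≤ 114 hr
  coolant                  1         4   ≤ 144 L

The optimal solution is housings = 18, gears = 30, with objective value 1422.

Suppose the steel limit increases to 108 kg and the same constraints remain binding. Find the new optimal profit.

1452

Check each constraint at x*: steel 102/102 (tight); mill time 168/172 (slack 4); inspection 114/114 (tight); coolant 138/144 (slack 6).
Slack constraints have shadow price 0 (complementary slackness).
From A_Bᵀ y = c: 4·y_steel + 3·y_inspection = 44; 1·y_steel + 2·y_inspection = 21.
→ y_steel = 5 and y_inspection = 8.
Δz = y_steel·Δb = 5 × (6) = 30, so new z* = 1422 + 30 = 1452.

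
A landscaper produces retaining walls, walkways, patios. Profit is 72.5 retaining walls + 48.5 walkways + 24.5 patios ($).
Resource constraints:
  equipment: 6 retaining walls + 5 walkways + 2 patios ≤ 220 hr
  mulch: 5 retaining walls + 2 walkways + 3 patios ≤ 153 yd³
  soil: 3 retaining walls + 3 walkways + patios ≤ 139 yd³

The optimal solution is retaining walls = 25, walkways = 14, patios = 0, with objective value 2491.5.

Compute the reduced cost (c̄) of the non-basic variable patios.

-7

Binding: equipment and mulch. Non-binding: soil (22 unused).
Since soil is not tight, its dual is 0.
The binding rows give the dual system: 6·y_equipment + 5·y_mulch = 72.5 and 5·y_equipment + 2·y_mulch = 48.5.
→ y_equipment = 7.5 and y_mulch = 5.5.
Reduced cost of patios: c₃ − yᵀa₃ = 24.5 − (7.5·2 + 5.5·3) = 24.5 − 31.5 = -7.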